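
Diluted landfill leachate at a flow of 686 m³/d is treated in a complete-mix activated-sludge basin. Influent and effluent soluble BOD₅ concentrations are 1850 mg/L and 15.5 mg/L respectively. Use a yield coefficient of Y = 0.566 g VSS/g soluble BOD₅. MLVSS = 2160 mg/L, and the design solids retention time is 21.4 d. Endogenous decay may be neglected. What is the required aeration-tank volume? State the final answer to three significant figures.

V ≈ 7060 m³

Biomass mass balance (decay neglected): V·X = Y·Q·(S₀ − S)·θ_c, so V = 0.566 × 686 × (1850 − 15.5) × 21.4 / 2160 = 7057 m³.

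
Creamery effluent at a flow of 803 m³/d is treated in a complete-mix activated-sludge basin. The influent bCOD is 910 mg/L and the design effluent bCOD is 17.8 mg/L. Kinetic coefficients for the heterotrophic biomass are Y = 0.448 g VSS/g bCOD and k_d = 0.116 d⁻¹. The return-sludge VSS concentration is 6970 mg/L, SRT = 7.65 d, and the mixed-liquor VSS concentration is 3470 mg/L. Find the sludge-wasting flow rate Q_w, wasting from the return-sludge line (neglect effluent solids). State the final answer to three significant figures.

Q_w ≈ 24.4 m³/d

Rearranging the biomass balance for a CMAS with decay, V = Y·Q·ΔS·θ_c / [X·(1+k_d θ_c)] = 0.448 × 803 × (910 − 17.8) × 7.65 / [3470 × (1 + 0.116 × 7.65)] = 2.46×10^6 / 6549 = 374.9 m³.
Q_w = (V·X)/(θ_c X_r) = 374.9 × 3470 / (7.65 × 6970) = 24.40 m³/d.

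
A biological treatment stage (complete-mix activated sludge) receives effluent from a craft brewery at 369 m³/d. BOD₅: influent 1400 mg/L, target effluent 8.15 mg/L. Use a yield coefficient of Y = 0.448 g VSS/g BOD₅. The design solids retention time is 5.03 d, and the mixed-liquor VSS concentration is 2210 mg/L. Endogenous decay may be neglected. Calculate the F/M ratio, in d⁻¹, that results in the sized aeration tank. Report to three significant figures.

With k_d = 0 the design equation reduces to V = Y Q (S₀−S) θ_c / X = 0.448 × 369 × (1400 − 8.15) × 5.03 / 2210 = 523.7 m³.
F/M = Q·S₀ / (V·X) = 369 × 1400 / (523.7 × 2210) = 0.4464 g BOD₅·(g VSS·d)⁻¹.

F/M ≈ 0.446 d⁻¹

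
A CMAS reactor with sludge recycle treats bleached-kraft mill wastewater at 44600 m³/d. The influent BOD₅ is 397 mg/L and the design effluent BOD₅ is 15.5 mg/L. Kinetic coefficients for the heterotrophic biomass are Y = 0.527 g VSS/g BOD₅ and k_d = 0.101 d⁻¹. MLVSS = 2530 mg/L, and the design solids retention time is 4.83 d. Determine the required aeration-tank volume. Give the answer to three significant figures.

V ≈ 11500 m³

Steady-state biomass mass balance: V·X·(1 + k_d·θ_c) = Y·Q·(S₀ − S)·θ_c, so V = 0.527 × 44600 × (397 − 15.5) × 4.83 / [2530 × (1 + 0.101 × 4.83)] = 4.33×10^7 / 3764 = 11506 m³.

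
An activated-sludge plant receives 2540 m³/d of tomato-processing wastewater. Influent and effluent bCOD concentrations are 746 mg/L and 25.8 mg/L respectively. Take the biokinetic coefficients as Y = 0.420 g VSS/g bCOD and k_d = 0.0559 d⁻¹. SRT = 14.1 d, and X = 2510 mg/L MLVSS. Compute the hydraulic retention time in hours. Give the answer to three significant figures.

Rearranging the biomass balance for a CMAS with decay, V = Y·Q·ΔS·θ_c / [X·(1+k_d θ_c)] = 0.420 × 2540 × (746 − 25.8) × 14.1 / [2510 × (1 + 0.0559 × 14.1)] = 1.08×10^7 / 4488 = 2414 m³.
Hydraulic retention time τ = V/Q = 2414 / 2540 = 0.9502 d = 22.81 h.

τ ≈ 22.8 h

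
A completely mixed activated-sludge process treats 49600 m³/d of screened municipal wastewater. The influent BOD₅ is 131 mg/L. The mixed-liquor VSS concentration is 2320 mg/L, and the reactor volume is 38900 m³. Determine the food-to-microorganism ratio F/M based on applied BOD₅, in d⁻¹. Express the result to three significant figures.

F/M ≈ 0.0720 d⁻¹

F/M = Q·S₀ / (V·X) = 49600 × 131 / (38900 × 2320) = 0.07200 g BOD₅·(g VSS·d)⁻¹.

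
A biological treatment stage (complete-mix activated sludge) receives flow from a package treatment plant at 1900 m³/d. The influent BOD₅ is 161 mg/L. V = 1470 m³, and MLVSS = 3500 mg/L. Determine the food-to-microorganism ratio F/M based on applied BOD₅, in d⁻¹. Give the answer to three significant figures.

F/M ≈ 0.0595 d⁻¹

Food-to-microorganism ratio F/M = Q S₀ / (V X) = 1900 × 161 / (1470 × 3500) = 0.05946 d⁻¹.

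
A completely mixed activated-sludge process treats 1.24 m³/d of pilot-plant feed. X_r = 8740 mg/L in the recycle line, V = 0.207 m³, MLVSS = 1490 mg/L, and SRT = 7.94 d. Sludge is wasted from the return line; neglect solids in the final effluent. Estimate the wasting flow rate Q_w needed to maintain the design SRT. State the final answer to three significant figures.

Wasting from the return line (neglecting effluent solids): Q_w = V·X / (θ_c·X_r) = 0.2070 × 1490 / (7.94 × 8740) = 0.004445 m³/d.

Q_w ≈ 0.00444 m³/d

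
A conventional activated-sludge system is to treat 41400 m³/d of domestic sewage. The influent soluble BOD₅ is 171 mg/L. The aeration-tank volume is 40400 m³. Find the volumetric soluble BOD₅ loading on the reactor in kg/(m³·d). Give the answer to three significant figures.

L_v ≈ 0.175 kg soluble BOD₅/(m³·d)

L_v = Q S₀ / V = 41400 × 171 × 10⁻³ / 40400 = 0.1752 kg/(m³·d).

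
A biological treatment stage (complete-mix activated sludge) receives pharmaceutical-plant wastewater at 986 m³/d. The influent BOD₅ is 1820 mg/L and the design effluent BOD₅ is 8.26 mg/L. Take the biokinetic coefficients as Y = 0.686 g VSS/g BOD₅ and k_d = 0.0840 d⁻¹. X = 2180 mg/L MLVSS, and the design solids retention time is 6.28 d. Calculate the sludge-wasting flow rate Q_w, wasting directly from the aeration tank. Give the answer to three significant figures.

Q_w ≈ 368 m³/d

From the SRT design equation V = Y Q (S₀−S) θ_c / [X (1 + k_d θ_c)] = 0.686 × 986 × (1820 − 8.26) × 6.28 / [2180 × (1 + 0.0840 × 6.28)] = 7.7×10^6 / 3330 = 2311 m³.
Wasting from the aeration tank: Q_w = V / θ_c = 2311 / 6.28 = 368.0 m³/d.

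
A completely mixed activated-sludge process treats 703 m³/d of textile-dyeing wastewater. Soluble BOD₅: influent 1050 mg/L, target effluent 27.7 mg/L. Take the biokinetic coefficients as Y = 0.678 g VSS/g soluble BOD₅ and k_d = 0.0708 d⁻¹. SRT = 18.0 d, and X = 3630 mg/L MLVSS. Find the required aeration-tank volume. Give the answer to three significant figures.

Rearranging the biomass balance for a CMAS with decay, V = Y·Q·ΔS·θ_c / [X·(1+k_d θ_c)] = 0.678 × 703 × (1050 − 27.7) × 18.0 / [3630 × (1 + 0.0708 × 18.0)] = 8.77×10^6 / 8256 = 1062 m³.

V ≈ 1060 m³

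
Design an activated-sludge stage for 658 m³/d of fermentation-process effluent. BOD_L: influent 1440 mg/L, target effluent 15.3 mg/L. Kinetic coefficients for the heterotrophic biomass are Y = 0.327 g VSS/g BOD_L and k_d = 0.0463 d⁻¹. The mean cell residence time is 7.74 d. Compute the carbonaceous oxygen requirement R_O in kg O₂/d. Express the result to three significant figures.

The observed yield is Y_obs = Y/(1 + k_d·θ_c) = 0.327 / (1 + 0.0463 × 7.74) = 0.327 / 1.358 = 0.2407 g VSS per g BOD_L removed.
Q·(S₀ − S) = 658 × (1440 − 15.3) × 10⁻³ = 937.5 kg/d removed.
Net sludge production P_X = 0.2407 × 937.5 = 225.7 kg VSS/d.
Carbonaceous O₂ demand = substrate oxidised − cell-mass equivalent = 937.5 − 1.42 × 225.7 = 617.0 kg O₂/d.

R_O ≈ 617 kg O₂/d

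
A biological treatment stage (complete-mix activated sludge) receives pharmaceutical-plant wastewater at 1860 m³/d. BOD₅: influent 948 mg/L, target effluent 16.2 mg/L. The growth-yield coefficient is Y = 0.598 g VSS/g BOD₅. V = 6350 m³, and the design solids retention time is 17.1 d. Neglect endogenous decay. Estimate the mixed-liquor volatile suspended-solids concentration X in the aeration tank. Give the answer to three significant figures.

From V·X = Y·Q·(S₀ − S)·θ_c (decay neglected): X = 0.598 × 1860 × (948 − 16.2) × 17.1 / 6350 = 2791 mg/L.

X ≈ 2790 mg/L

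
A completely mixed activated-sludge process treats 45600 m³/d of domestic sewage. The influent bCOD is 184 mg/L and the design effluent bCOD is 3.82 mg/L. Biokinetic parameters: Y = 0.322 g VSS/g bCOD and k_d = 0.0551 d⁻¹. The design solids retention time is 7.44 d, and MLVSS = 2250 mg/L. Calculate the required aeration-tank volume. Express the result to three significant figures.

Rearranging the biomass balance for a CMAS with decay, V = Y·Q·ΔS·θ_c / [X·(1+k_d θ_c)] = 0.322 × 45600 × (184 − 3.82) × 7.44 / [2250 × (1 + 0.0551 × 7.44)] = 1.97×10^7 / 3172 = 6205 m³.

V ≈ 6200 m³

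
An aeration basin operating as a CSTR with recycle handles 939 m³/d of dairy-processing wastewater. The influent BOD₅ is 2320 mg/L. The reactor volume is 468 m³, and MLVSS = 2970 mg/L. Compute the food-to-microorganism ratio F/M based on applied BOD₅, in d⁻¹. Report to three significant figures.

F/M ≈ 1.57 d⁻¹

F/M = Q·S₀ / (V·X) = 939 × 2320 / (468.0 × 2970) = 1.567 g BOD₅·(g VSS·d)⁻¹.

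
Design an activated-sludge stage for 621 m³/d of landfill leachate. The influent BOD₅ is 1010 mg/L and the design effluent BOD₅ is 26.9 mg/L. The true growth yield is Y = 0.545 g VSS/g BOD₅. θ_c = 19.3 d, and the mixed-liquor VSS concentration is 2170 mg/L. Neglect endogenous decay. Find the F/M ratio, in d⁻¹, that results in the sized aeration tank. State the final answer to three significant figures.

With k_d = 0 the design equation reduces to V = Y Q (S₀−S) θ_c / X = 0.545 × 621 × (1010 − 26.9) × 19.3 / 2170 = 2959 m³.
Food-to-microorganism ratio F/M = Q S₀ / (V X) = 621 × 1010 / (2959 × 2170) = 0.09767 d⁻¹.

F/M ≈ 0.0977 d⁻¹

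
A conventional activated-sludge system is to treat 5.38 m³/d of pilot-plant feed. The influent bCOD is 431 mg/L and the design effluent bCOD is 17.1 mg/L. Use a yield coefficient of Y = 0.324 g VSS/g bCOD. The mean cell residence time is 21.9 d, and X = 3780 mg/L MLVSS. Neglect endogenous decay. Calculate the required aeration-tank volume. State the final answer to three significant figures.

With k_d = 0 the design equation reduces to V = Y Q (S₀−S) θ_c / X = 0.324 × 5.38 × (431 − 17.1) × 21.9 / 3780 = 4.180 m³.

V ≈ 4.18 m³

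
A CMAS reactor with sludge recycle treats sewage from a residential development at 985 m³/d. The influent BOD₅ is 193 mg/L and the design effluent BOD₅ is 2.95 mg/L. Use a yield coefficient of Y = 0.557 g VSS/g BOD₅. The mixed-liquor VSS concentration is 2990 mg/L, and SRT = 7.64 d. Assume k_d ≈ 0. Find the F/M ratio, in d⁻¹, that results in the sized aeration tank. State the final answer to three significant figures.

With k_d = 0 the design equation reduces to V = Y Q (S₀−S) θ_c / X = 0.557 × 985 × (193 − 2.95) × 7.64 / 2990 = 266.4 m³.
F/M = Q·S₀ / (V·X) = 985 × 193 / (266.4 × 2990) = 0.2386 g BOD₅·(g VSS·d)⁻¹.

F/M ≈ 0.239 d⁻¹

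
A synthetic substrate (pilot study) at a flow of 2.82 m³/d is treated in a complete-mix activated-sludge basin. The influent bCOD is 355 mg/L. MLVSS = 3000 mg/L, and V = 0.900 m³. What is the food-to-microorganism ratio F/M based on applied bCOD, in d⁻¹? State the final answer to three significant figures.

F/M = applied load / biomass = Q·S₀/(V·X) = 2.82 × 355 / (0.9000 × 3000) = 0.3708 d⁻¹.

F/M ≈ 0.371 d⁻¹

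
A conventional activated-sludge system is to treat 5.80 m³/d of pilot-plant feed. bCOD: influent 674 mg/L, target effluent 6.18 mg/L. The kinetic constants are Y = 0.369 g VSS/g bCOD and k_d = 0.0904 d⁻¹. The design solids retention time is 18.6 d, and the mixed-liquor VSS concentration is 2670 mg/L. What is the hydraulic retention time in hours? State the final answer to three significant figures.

τ ≈ 15.4 h

From the SRT design equation V = Y Q (S₀−S) θ_c / [X (1 + k_d θ_c)] = 0.369 × 5.80 × (674 − 6.18) × 18.6 / [2670 × (1 + 0.0904 × 18.6)] = 2.66×10^4 / 7159 = 3.713 m³.
Hydraulic retention time τ = V/Q = 3.713 / 5.80 = 0.6402 d = 15.36 h.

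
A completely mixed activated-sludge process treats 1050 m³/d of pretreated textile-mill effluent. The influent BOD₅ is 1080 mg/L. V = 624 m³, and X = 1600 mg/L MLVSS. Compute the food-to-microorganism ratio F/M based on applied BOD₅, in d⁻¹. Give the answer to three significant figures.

F/M ≈ 1.14 d⁻¹

Food-to-microorganism ratio F/M = Q S₀ / (V X) = 1050 × 1080 / (624.0 × 1600) = 1.136 d⁻¹.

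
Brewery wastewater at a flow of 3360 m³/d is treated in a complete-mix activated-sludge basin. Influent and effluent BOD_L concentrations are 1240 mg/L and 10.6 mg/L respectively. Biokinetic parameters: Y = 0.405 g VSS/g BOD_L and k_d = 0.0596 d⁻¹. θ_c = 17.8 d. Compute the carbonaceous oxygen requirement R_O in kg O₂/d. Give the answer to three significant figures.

R_O ≈ 2980 kg O₂/d

Y_obs = Y / (1 + k_d θ_c) = 0.405 / (1 + 0.0596 × 17.8) = 0.405 / 2.061 = 0.1965.
Substrate removed = Q·(S₀ − S) = 3360 m³/d × (1240 − 10.6) g/m³ = 4.13×10^6 g/d = 4131 kg/d.
P_X = Y_obs·Q·(S₀ − S) = 0.1965 × 4131 = 811.8 kg VSS/d.
R_O = Q·(S₀ − S) − 1.42·P_X = 4131 − 1.42 × 811.8 = 2978 kg O₂/d.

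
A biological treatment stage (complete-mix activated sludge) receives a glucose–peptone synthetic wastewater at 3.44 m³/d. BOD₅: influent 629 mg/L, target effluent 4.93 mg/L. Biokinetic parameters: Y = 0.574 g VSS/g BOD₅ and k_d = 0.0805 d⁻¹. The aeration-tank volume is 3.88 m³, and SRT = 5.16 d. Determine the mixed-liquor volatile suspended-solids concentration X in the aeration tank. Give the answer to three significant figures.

X ≈ 1160 mg/L

Solving the biomass balance for X: X = Y Q (S₀−S) θ_c / [V (1+k_d θ_c)] = 0.574 × 3.44 × (629 − 4.93) × 5.16 / [3.88 × (1 + 0.0805 × 5.16)] = 1158 mg/L.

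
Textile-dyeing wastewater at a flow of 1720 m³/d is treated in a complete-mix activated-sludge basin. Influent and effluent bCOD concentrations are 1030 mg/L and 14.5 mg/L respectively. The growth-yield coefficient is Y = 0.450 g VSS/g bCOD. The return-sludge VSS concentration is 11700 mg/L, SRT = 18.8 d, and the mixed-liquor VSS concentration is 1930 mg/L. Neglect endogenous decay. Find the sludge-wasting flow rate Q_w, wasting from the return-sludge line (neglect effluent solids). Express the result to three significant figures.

Biomass mass balance (decay neglected): V·X = Y·Q·(S₀ − S)·θ_c, so V = 0.450 × 1720 × (1030 − 14.5) × 18.8 / 1930 = 7656 m³.
Wasting from the return line (neglecting effluent solids): Q_w = V·X / (θ_c·X_r) = 7656 × 1930 / (18.8 × 11700) = 67.18 m³/d.

Q_w ≈ 67.2 m³/d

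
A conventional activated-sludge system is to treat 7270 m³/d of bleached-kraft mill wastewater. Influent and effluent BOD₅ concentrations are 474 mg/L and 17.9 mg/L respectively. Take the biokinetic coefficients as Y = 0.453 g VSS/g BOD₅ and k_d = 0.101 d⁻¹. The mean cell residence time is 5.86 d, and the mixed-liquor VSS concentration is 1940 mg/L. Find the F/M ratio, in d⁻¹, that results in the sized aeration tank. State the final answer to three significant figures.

F/M ≈ 0.623 d⁻¹

Steady-state biomass mass balance: V·X·(1 + k_d·θ_c) = Y·Q·(S₀ − S)·θ_c, so V = 0.453 × 7270 × (474 − 17.9) × 5.86 / [1940 × (1 + 0.101 × 5.86)] = 8.8×10^6 / 3088 = 2850 m³.
F/M = applied load / biomass = Q·S₀/(V·X) = 7270 × 474 / (2850 × 1940) = 0.6232 d⁻¹.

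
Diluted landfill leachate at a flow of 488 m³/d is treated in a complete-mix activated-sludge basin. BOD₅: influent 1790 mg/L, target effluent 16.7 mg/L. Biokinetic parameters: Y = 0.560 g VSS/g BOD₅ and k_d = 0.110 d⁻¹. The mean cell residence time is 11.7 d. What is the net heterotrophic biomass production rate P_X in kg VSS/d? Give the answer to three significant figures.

The observed yield is Y_obs = Y/(1 + k_d·θ_c) = 0.560 / (1 + 0.110 × 11.7) = 0.560 / 2.287 = 0.2449 g VSS per g BOD₅ removed.
Q·(S₀ − S) = 488 × (1790 − 16.7) × 10⁻³ = 865.4 kg/d removed.
So the net sludge growth is P_X = 0.2449 × 865.4 = 211.9 kg VSS/d.

P_X ≈ 212 kg VSS/d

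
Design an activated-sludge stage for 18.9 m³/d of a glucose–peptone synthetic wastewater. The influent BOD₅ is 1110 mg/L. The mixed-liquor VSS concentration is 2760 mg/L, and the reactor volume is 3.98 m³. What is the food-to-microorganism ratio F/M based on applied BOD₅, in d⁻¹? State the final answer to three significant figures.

Food-to-microorganism ratio F/M = Q S₀ / (V X) = 18.9 × 1110 / (3.980 × 2760) = 1.910 d⁻¹.

F/M ≈ 1.91 d⁻¹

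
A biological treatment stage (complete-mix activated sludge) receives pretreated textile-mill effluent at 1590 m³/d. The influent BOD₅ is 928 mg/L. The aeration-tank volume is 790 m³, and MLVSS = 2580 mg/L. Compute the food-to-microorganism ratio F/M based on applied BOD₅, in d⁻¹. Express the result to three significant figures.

F/M = Q·S₀ / (V·X) = 1590 × 928 / (790.0 × 2580) = 0.7239 g BOD₅·(g VSS·d)⁻¹.

F/M ≈ 0.724 d⁻¹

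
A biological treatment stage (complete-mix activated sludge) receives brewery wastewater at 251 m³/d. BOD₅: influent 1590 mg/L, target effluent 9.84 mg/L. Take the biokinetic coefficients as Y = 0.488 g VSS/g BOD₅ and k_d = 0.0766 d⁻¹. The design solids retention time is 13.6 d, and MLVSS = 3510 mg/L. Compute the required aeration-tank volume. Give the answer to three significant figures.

V ≈ 367 m³

From the SRT design equation V = Y Q (S₀−S) θ_c / [X (1 + k_d θ_c)] = 0.488 × 251 × (1590 − 9.84) × 13.6 / [3510 × (1 + 0.0766 × 13.6)] = 2.63×10^6 / 7167 = 367.3 m³.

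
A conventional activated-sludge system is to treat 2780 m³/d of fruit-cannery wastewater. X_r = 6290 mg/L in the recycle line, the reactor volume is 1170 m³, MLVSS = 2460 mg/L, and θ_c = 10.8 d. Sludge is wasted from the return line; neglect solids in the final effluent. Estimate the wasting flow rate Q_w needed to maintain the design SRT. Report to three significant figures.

Q_w ≈ 42.4 m³/d

θ_c = V·X/(Q_w·X_r) when wasting from the recycle, so Q_w = V·X/(θ_c·X_r) = 1170 × 2460 / (10.8 × 6290) = 42.37 m³/d.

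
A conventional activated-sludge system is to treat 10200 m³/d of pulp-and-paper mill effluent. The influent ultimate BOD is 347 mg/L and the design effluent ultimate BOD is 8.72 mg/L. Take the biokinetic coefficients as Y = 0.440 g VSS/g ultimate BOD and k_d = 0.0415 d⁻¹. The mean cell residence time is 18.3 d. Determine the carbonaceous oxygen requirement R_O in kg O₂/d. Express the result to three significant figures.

R_O ≈ 2230 kg O₂/d

Correct the yield for decay: Y_obs = Y/(1 + k_d θ_c) = 0.440 / (1 + 0.0415 × 18.3) = 0.440 / 1.759 = 0.2501.
ΔS = 347 − 8.72 = 338.3 mg/L, so the substrate removal rate is 10200 × 338.3/1000 = 3450 kg ultimate BOD/d.
Net sludge production P_X = 0.2501 × 3450 = 862.9 kg VSS/d.
Carbonaceous O₂ demand = substrate oxidised − cell-mass equivalent = 3450 − 1.42 × 862.9 = 2225 kg O₂/d.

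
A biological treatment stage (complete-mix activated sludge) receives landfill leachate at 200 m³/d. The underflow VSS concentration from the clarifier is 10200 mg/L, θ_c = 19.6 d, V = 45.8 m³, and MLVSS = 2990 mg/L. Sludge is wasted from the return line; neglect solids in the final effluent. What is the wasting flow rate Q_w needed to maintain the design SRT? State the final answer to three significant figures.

Q_w ≈ 0.685 m³/d

Q_w = (V·X)/(θ_c X_r) = 45.80 × 2990 / (19.6 × 10200) = 0.6850 m³/d.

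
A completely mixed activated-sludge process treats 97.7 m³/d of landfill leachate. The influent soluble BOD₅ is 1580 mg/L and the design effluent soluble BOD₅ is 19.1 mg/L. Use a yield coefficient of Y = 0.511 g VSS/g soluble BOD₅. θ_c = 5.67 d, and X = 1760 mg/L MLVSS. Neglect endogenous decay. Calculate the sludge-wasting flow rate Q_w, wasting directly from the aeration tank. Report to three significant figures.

Biomass mass balance (decay neglected): V·X = Y·Q·(S₀ − S)·θ_c, so V = 0.511 × 97.7 × (1580 − 19.1) × 5.67 / 1760 = 251.1 m³.
Wasting from the aeration tank: Q_w = V / θ_c = 251.1 / 5.67 = 44.28 m³/d.

Q_w ≈ 44.3 m³/d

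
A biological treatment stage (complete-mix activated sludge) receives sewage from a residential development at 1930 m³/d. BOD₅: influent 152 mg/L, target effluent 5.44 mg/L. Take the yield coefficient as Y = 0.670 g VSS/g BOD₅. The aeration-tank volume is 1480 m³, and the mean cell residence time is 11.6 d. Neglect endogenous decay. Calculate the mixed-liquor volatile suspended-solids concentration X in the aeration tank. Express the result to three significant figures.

From V·X = Y·Q·(S₀ − S)·θ_c (decay neglected): X = 0.670 × 1930 × (152 − 5.44) × 11.6 / 1480 = 1485 mg/L.

X ≈ 1490 mg/L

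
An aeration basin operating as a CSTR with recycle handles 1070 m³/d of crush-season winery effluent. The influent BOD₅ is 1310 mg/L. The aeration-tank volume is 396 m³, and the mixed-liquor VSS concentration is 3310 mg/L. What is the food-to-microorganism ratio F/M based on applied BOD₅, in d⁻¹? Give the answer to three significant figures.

F/M ≈ 1.07 d⁻¹

F/M = Q·S₀ / (V·X) = 1070 × 1310 / (396.0 × 3310) = 1.069 g BOD₅·(g VSS·d)⁻¹.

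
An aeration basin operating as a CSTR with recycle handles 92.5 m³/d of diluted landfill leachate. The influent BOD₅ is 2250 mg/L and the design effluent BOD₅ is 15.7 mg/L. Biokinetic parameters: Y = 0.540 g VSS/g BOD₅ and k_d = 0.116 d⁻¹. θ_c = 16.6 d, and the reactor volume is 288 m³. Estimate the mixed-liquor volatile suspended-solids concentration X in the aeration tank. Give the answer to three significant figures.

From V·X·(1 + k_d·θ_c) = Y·Q·(S₀ − S)·θ_c: X = 0.540 × 92.5 × (2250 − 15.7) × 16.6 / [288 × (1 + 0.116 × 16.6)] = 2199 mg/L.

X ≈ 2200 mg/L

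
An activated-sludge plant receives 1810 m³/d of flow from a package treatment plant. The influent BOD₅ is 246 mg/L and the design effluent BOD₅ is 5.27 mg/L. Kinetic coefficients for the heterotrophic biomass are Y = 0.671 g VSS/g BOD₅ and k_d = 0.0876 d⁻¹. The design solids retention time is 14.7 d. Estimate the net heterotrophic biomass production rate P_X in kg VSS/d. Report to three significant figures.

P_X ≈ 128 kg VSS/d

Y_obs = Y / (1 + k_d θ_c) = 0.671 / (1 + 0.0876 × 14.7) = 0.671 / 2.288 = 0.2933.
Substrate removed = Q·(S₀ − S) = 1810 m³/d × (246 − 5.27) g/m³ = 4.36×10^5 g/d = 435.7 kg/d.
P_X = Y_obs · Q(S₀ − S) = 0.2933 × 435.7 = 127.8 kg VSS/d.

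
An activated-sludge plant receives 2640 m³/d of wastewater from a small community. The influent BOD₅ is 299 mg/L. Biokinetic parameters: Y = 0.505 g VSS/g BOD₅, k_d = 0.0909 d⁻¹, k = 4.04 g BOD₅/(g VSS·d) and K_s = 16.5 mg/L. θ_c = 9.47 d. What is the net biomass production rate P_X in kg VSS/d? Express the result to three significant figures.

For a completely mixed reactor with recycle the Lawrence–McCarty relation gives S = K_s·(1 + k_d·θ_c) / [θ_c·(Y·k − k_d) − 1] = 16.5 × (1 + 0.0909 × 9.47) / [9.47 × (0.505 × 4.04 − 0.0909) − 1] = 30.70 / 17.46 = 1.759 mg/L.
Y_obs = Y / (1 + k_d θ_c) = 0.505 / (1 + 0.0909 × 9.47) = 0.505 / 1.861 = 0.2714.
Q·(S₀ − S) = 2640 × (299 − 1.76) × 10⁻³ = 784.7 kg/d removed.
Biomass produced: P_X = Y_obs·Q·ΔS = 0.2714 × 784.7 ≈ 213.0 kg VSS/d.

P_X ≈ 213 kg VSS/d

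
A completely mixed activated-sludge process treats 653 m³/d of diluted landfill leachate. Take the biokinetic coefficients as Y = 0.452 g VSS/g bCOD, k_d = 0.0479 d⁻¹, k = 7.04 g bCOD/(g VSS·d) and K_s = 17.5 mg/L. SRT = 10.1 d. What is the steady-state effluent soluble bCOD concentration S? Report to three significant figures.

Effluent substrate depends only on kinetics and SRT: S = K_s(1 + k_d θ_c) / [θ_c(Yk − k_d) − 1] = 17.5 × (1 + 0.0479 × 10.1) / [10.1 × (0.452 × 7.04 − 0.0479) − 1] = 25.97 / 30.66 = 0.8470 mg/L.

S ≈ 0.847 mg/L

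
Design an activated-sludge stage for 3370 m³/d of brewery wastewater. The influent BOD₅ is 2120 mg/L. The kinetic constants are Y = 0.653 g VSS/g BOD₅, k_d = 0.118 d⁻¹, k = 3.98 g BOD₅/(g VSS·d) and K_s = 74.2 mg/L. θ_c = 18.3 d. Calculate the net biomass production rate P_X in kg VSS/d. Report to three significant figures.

P_X ≈ 1470 kg VSS/d

For a completely mixed reactor with recycle the Lawrence–McCarty relation gives S = K_s·(1 + k_d·θ_c) / [θ_c·(Y·k − k_d) − 1] = 74.2 × (1 + 0.118 × 18.3) / [18.3 × (0.653 × 3.98 − 0.118) − 1] = 234.4 / 44.40 = 5.280 mg/L.
The observed yield is Y_obs = Y/(1 + k_d·θ_c) = 0.653 / (1 + 0.118 × 18.3) = 0.653 / 3.159 = 0.2067 g VSS per g BOD₅ removed.
ΔS = 2120 − 5.28 = 2115 mg/L, so the substrate removal rate is 3370 × 2115/1000 = 7127 kg BOD₅/d.
So the net sludge growth is P_X = 0.2067 × 7127 = 1473 kg VSS/d.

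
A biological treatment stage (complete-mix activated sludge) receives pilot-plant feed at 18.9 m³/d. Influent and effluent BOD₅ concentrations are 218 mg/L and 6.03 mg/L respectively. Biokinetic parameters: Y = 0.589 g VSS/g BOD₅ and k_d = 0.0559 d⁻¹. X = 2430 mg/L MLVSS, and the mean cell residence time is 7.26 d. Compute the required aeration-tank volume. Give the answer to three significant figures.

Rearranging the biomass balance for a CMAS with decay, V = Y·Q·ΔS·θ_c / [X·(1+k_d θ_c)] = 0.589 × 18.9 × (218 − 6.03) × 7.26 / [2430 × (1 + 0.0559 × 7.26)] = 1.71×10^4 / 3416 = 5.015 m³.

V ≈ 5.01 m³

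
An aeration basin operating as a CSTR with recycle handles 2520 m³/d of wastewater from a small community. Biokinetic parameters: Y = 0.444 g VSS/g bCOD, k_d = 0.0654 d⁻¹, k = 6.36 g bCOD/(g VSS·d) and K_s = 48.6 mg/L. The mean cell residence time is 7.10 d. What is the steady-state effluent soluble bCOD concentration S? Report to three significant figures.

For a completely mixed reactor with recycle the Lawrence–McCarty relation gives S = K_s·(1 + k_d·θ_c) / [θ_c·(Y·k − k_d) − 1] = 48.6 × (1 + 0.0654 × 7.10) / [7.10 × (0.444 × 6.36 − 0.0654) − 1] = 71.17 / 18.58 = 3.829 mg/L.

S ≈ 3.83 mg/L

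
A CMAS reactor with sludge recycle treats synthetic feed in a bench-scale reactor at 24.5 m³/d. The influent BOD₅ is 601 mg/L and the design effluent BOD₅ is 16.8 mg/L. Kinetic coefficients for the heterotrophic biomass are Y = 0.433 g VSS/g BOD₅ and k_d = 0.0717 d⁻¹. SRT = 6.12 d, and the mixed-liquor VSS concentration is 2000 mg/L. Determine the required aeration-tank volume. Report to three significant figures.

Steady-state biomass mass balance: V·X·(1 + k_d·θ_c) = Y·Q·(S₀ − S)·θ_c, so V = 0.433 × 24.5 × (601 − 16.8) × 6.12 / [2000 × (1 + 0.0717 × 6.12)] = 3.79×10^4 / 2878 = 13.18 m³.

V ≈ 13.2 m³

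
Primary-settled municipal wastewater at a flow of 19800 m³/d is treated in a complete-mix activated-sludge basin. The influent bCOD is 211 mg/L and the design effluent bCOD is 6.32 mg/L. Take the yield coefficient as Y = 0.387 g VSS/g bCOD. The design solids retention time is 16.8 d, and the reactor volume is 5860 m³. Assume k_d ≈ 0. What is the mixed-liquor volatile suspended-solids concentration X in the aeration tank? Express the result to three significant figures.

X ≈ 4500 mg/L

X = Y·Q·ΔS·θ_c / V = 0.387 × 19800 × (211 − 6.32) × 16.8 / 5860 = 4496 mg/L.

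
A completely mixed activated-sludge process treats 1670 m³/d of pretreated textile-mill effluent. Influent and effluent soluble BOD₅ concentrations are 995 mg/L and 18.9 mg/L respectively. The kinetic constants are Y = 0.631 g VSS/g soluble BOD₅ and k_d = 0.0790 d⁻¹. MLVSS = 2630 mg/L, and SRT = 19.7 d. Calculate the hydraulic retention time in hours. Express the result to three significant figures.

τ ≈ 43.3 h

Steady-state biomass mass balance: V·X·(1 + k_d·θ_c) = Y·Q·(S₀ − S)·θ_c, so V = 0.631 × 1670 × (995 − 18.9) × 19.7 / [2630 × (1 + 0.0790 × 19.7)] = 2.03×10^7 / 6723 = 3014 m³.
Hydraulic retention time τ = V/Q = 3014 / 1670 = 1.805 d = 43.31 h.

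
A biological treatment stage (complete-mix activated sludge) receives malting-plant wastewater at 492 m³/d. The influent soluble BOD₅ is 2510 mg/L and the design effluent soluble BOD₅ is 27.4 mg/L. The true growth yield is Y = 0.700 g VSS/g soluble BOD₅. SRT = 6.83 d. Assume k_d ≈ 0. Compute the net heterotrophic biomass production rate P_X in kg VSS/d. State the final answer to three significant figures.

P_X ≈ 855 kg VSS/d

Since k_d ≈ 0, Y_obs = Y = 0.700 g VSS/g soluble BOD₅.
Mass of soluble BOD₅ removed per day: Q(S₀ − S) = 492 × 2483 g/m³ = 1221 kg/d.
Net biomass production P_X = Y_obs × Q·(S₀ − S) = 0.7000 × 1221 = 855.0 kg VSS/d.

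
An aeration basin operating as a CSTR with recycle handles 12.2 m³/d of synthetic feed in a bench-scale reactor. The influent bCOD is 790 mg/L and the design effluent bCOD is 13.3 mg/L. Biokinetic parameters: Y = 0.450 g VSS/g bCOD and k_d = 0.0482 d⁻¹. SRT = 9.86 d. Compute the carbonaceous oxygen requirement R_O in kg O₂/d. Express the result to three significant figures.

R_O ≈ 5.37 kg O₂/d

Correct the yield for decay: Y_obs = Y/(1 + k_d θ_c) = 0.450 / (1 + 0.0482 × 9.86) = 0.450 / 1.475 = 0.3050.
Q·(S₀ − S) = 12.2 × (790 − 13.3) × 10⁻³ = 9.476 kg/d removed.
P_X = Y_obs·Q·(S₀ − S) = 0.3050 × 9.476 = 2.890 kg VSS/d.
Carbonaceous O₂ demand = substrate oxidised − cell-mass equivalent = 9.476 − 1.42 × 2.890 = 5.371 kg O₂/d.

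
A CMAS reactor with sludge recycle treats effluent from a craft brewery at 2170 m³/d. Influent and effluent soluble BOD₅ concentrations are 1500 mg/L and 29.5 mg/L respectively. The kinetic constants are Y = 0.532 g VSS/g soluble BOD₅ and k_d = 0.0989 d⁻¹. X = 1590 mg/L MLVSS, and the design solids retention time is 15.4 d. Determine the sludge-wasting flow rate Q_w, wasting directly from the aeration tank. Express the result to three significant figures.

Q_w ≈ 423 m³/d

Steady-state biomass mass balance: V·X·(1 + k_d·θ_c) = Y·Q·(S₀ − S)·θ_c, so V = 0.532 × 2170 × (1500 − 29.5) × 15.4 / [1590 × (1 + 0.0989 × 15.4)] = 2.61×10^7 / 4012 = 6517 m³.
For wasting at MLVSS concentration, Q_w = V/θ_c = 6517/15.4 = 423.2 m³/d.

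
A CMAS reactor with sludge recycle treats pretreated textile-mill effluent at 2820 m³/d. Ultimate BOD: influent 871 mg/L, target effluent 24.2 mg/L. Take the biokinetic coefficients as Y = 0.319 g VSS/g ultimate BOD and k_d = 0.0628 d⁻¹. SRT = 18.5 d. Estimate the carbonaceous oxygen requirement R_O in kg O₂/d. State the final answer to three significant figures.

R_O ≈ 1890 kg O₂/d

Observed yield with endogenous decay: Y_obs = Y / (1 + k_d·θ_c) = 0.319 / (1 + 0.0628 × 18.5) = 0.319 / 2.162 = 0.1476 g VSS/g ultimate BOD.
Substrate removed = Q·(S₀ − S) = 2820 m³/d × (871 − 24.2) g/m³ = 2.39×10^6 g/d = 2388 kg/d.
P_X = Y_obs·Q·(S₀ − S) = 0.1476 × 2388 = 352.4 kg VSS/d.
R_O = Q·ΔS − 1.42 P_X = 2388 − 500.4 = 1888 kg O₂/d.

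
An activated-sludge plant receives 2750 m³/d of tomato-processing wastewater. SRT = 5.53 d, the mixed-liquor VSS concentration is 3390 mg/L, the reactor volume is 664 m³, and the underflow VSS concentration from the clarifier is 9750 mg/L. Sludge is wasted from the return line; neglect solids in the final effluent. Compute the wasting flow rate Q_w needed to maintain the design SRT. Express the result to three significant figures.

Wasting from the return line (neglecting effluent solids): Q_w = V·X / (θ_c·X_r) = 664.0 × 3390 / (5.53 × 9750) = 41.75 m³/d.

Q_w ≈ 41.7 m³/d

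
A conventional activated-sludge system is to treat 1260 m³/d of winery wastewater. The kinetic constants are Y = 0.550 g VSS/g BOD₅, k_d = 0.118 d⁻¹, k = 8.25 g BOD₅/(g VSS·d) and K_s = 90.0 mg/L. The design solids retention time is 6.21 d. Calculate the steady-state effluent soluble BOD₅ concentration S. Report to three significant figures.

S ≈ 5.90 mg/L

For a completely mixed reactor with recycle the Lawrence–McCarty relation gives S = K_s·(1 + k_d·θ_c) / [θ_c·(Y·k − k_d) − 1] = 90.0 × (1 + 0.118 × 6.21) / [6.21 × (0.550 × 8.25 − 0.118) − 1] = 156.0 / 26.45 = 5.897 mg/L.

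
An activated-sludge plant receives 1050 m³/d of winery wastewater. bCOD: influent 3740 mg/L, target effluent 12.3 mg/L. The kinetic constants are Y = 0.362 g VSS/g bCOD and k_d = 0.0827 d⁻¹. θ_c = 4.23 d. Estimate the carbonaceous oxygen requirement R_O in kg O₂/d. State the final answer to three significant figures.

R_O ≈ 2420 kg O₂/d

The observed yield is Y_obs = Y/(1 + k_d·θ_c) = 0.362 / (1 + 0.0827 × 4.23) = 0.362 / 1.350 = 0.2682 g VSS per g bCOD removed.
Substrate removed = Q·(S₀ − S) = 1050 m³/d × (3740 − 12.3) g/m³ = 3.91×10^6 g/d = 3914 kg/d.
Biomass synthesised: P_X = Y_obs × 3914 = 1050 kg VSS/d.
R_O = Q·(S₀ − S) − 1.42·P_X = 3914 − 1.42 × 1050 = 2424 kg O₂/d.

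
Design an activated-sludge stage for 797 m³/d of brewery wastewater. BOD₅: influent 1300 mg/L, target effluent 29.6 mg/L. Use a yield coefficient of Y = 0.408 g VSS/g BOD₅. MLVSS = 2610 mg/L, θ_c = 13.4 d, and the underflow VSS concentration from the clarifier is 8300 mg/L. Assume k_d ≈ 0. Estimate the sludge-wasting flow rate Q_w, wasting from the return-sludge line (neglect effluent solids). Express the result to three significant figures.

Q_w ≈ 49.8 m³/d

V·X = Y·Q·ΔS·θ_c gives V = 0.408 × 797 × (1300 − 29.6) × 13.4 / 2610 = 2121 m³.
Wasting from the return line (neglecting effluent solids): Q_w = V·X / (θ_c·X_r) = 2121 × 2610 / (13.4 × 8300) = 49.77 m³/d.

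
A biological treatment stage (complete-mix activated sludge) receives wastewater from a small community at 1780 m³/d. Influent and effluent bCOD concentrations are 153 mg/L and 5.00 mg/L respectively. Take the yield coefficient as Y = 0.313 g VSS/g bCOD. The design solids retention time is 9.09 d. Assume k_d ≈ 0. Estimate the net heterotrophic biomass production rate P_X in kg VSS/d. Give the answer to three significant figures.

Since k_d ≈ 0, Y_obs = Y = 0.313 g VSS/g bCOD.
Q·(S₀ − S) = 1780 × (153 − 5.00) × 10⁻³ = 263.4 kg/d removed.
Biomass produced: P_X = Y_obs·Q·ΔS = 0.3130 × 263.4 ≈ 82.46 kg VSS/d.

P_X ≈ 82.5 kg VSS/d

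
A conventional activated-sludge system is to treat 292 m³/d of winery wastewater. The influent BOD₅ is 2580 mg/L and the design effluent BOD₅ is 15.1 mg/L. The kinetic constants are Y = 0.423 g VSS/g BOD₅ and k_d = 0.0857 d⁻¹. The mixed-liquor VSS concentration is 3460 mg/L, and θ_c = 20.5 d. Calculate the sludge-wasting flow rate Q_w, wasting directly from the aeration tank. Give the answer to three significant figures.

From the SRT design equation V = Y Q (S₀−S) θ_c / [X (1 + k_d θ_c)] = 0.423 × 292 × (2580 − 15.1) × 20.5 / [3460 × (1 + 0.0857 × 20.5)] = 6.49×10^6 / 9539 = 680.9 m³.
For wasting at MLVSS concentration, Q_w = V/θ_c = 680.9/20.5 = 33.21 m³/d.

Q_w ≈ 33.2 m³/d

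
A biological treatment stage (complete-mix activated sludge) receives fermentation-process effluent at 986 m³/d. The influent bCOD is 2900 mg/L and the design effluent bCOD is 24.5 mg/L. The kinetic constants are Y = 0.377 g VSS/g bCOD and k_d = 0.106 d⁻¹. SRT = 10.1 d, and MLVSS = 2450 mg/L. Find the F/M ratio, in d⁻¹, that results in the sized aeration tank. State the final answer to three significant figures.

From the SRT design equation V = Y Q (S₀−S) θ_c / [X (1 + k_d θ_c)] = 0.377 × 986 × (2900 − 24.5) × 10.1 / [2450 × (1 + 0.106 × 10.1)] = 1.08×10^7 / 5073 = 2128 m³.
Food-to-microorganism ratio F/M = Q S₀ / (V X) = 986 × 2900 / (2128 × 2450) = 0.5484 d⁻¹.

F/M ≈ 0.548 d⁻¹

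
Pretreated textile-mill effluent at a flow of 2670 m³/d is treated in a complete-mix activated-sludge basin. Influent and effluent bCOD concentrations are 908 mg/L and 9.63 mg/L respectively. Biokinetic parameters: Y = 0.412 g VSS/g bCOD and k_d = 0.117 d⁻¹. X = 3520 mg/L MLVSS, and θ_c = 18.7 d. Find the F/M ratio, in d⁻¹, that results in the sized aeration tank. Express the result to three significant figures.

F/M ≈ 0.418 d⁻¹

Rearranging the biomass balance for a CMAS with decay, V = Y·Q·ΔS·θ_c / [X·(1+k_d θ_c)] = 0.412 × 2670 × (908 − 9.63) × 18.7 / [3520 × (1 + 0.117 × 18.7)] = 1.85×10^7 / 11221 = 1647 m³.
Food-to-microorganism ratio F/M = Q S₀ / (V X) = 2670 × 908 / (1647 × 3520) = 0.4182 d⁻¹.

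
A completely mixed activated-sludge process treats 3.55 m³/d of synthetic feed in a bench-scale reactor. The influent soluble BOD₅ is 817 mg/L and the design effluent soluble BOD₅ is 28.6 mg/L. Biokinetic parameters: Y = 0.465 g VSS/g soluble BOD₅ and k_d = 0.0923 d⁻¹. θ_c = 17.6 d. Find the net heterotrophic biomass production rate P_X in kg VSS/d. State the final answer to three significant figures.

Correct the yield for decay: Y_obs = Y/(1 + k_d θ_c) = 0.465 / (1 + 0.0923 × 17.6) = 0.465 / 2.624 = 0.1772.
ΔS = 817 − 28.6 = 788.4 mg/L, so the substrate removal rate is 3.55 × 788.4/1000 = 2.799 kg soluble BOD₅/d.
P_X = Y_obs · Q(S₀ − S) = 0.1772 × 2.799 = 0.4959 kg VSS/d.

P_X ≈ 0.496 kg VSS/d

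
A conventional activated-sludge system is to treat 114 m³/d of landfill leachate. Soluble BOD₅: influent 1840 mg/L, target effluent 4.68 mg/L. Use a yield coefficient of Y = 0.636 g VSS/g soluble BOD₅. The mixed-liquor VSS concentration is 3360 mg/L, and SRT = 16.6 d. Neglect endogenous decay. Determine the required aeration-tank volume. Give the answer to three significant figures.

V ≈ 657 m³

Biomass mass balance (decay neglected): V·X = Y·Q·(S₀ − S)·θ_c, so V = 0.636 × 114 × (1840 − 4.68) × 16.6 / 3360 = 657.4 m³.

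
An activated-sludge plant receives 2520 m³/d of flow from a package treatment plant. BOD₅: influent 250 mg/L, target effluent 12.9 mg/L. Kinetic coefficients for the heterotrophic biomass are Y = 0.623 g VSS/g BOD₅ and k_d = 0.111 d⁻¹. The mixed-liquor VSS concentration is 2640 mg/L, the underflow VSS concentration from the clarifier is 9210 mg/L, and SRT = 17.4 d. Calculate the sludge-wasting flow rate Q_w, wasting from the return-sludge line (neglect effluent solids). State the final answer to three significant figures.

From the SRT design equation V = Y Q (S₀−S) θ_c / [X (1 + k_d θ_c)] = 0.623 × 2520 × (250 − 12.9) × 17.4 / [2640 × (1 + 0.111 × 17.4)] = 6.48×10^6 / 7739 = 836.9 m³.
Wasting from the return line (neglecting effluent solids): Q_w = V·X / (θ_c·X_r) = 836.9 × 2640 / (17.4 × 9210) = 13.79 m³/d.

Q_w ≈ 13.8 m³/d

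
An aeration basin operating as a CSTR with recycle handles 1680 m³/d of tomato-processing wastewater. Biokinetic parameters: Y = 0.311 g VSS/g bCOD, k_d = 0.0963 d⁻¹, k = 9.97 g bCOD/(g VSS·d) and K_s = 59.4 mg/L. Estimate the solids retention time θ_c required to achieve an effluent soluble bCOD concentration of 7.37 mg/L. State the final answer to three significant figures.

θ_c ≈ 4.07 d

From 1/θ_c = Y·k·S/(K_s + S) − k_d: Y·k·S/(K_s+S) = 0.311 × 9.97 × 7.37 / (59.4 + 7.37) = 0.3422 d⁻¹.
Then 1/θ_c = μ − k_d = 0.3422 − 0.0963 = 0.2459 d⁻¹, giving θ_c = 4.066 d.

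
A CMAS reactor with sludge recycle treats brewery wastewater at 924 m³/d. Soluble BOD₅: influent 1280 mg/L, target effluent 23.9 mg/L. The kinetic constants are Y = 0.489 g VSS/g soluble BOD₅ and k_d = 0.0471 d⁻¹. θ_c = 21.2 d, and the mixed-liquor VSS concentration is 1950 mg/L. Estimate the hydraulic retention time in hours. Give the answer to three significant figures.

τ ≈ 80.2 h

Rearranging the biomass balance for a CMAS with decay, V = Y·Q·ΔS·θ_c / [X·(1+k_d θ_c)] = 0.489 × 924 × (1280 − 23.9) × 21.2 / [1950 × (1 + 0.0471 × 21.2)] = 1.2×10^7 / 3897 = 3087 m³.
τ = V/Q = 3087/924 = 3.341 d, or 80.19 h.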